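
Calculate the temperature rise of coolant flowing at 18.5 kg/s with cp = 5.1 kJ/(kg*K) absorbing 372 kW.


dT = Q / (m_dot * cp)
dT = 372 / (18.5 * 5.1)
dT = 3.9428 C

3.9428


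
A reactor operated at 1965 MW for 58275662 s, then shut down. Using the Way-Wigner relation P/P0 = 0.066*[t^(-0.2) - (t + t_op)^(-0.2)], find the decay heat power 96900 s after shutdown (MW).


P/P0 = 0.066 * [t^(-0.2) - (t + t_op)^(-0.2)]
P/P0 = 0.066 * [96900^(-0.2) - (96900 + 58275662)^(-0.2)]
P/P0 = 0.066 * [0.1006318 - 0.02797424] = 0.004795399
P = 1965 * 0.004795399 = 9.4230 MW

9.4230


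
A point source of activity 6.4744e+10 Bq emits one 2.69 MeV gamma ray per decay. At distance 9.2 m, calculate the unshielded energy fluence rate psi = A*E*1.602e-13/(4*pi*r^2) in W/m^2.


psi = A * E * 1.602e-13 / (4*pi*r^2)
psi = 6.4744e+10 * 2.69 * 1.602e-13 / (4*pi*9.2^2)
psi = 2.6232e-05 W/m^2

2.6232e-05


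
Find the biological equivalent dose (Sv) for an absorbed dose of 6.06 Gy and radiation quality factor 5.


H = D * Q
H = 6.06 * 5
H = 30.300 Sv

30.300


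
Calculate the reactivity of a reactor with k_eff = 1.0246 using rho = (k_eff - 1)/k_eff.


rho = (k_eff - 1) / k_eff
rho = (1.0246 - 1) / 1.0246
rho = 0.024009

0.024009


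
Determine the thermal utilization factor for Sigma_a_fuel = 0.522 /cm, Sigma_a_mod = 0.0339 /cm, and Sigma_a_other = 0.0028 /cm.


f = Sigma_a_fuel / (Sigma_a_fuel + Sigma_a_mod + Sigma_a_other)
f = 0.522 / (0.522 + 0.0339 + 0.0028)
f = 0.93431

0.93431


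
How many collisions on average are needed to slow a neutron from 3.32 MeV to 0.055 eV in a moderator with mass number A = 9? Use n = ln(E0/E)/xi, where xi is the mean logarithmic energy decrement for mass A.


xi = 1 + (A-1)^2/(2A)*ln((A-1)/(A+1)) = 0.2066007 (for A = 9)
n = ln(E0/E) / xi
n = ln(3.32e6 / 0.055) / 0.2066007
n = ln(6.036364e+07) / 0.2066007 = 86.718

86.718


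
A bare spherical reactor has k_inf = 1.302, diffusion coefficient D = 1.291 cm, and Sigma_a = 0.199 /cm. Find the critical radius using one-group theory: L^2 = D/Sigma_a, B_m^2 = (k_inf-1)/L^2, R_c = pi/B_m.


L^2 = D / Sigma_a = 1.291 / 0.199 = 6.487437 cm^2
B_m^2 = (k_inf - 1) / L^2 = (1.302 - 1) / 6.487437 = 0.04655151 /cm^2
For a bare sphere: B_g = pi/R, so R_c = pi / sqrt(B_m^2)
R_c = pi / sqrt(0.04655151) = 14.561 cm

14.561


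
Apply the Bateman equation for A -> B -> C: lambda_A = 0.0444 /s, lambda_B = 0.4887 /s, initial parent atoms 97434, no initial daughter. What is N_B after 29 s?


N_B(t) = lambda_A * N_A0 / (lambda_B - lambda_A) * [exp(-lambda_A*t) - exp(-lambda_B*t)]
exp(-0.0444*29) = 0.2759322; exp(-0.4887*29) = 6.999199e-07
N_B = 0.0444 * 97434 / (0.4887 - 0.0444) * (0.2759322 - 6.999199e-07)
N_B = 2686.7

2686.7


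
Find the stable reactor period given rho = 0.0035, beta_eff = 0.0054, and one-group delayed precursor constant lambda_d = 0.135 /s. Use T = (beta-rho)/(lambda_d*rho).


T = (beta - rho) / (lambda_d * rho)
T = (0.0054 - 0.0035) / (0.135 * 0.0035)
T = 4.0212 s

4.0212


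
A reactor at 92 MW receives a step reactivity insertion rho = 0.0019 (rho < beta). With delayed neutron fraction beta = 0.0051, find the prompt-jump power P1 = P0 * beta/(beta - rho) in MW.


P1/P0 = beta / (beta - rho)
P1/P0 = 0.0051 / (0.0051 - 0.0019) = 1.593750
P1 = 92 * 1.593750 = 146.62 MW

146.62


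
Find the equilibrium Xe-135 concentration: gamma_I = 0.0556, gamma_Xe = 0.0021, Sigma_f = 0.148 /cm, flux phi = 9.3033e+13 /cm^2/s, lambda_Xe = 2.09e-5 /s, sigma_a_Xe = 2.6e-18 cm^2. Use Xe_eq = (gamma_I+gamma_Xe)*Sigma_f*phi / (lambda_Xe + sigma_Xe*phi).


Xe_eq = (gamma_I + gamma_Xe) * Sigma_f * phi / (lambda_Xe + sigma_Xe * phi)
Numerator = (0.0556 + 0.0021) * 0.148 * 9.3033e+13 = 7.944646e+11
Denominator = 2.09e-5 + 2.6e-18 * 9.3033e+13 = 2.627858e-04
Xe_eq = 7.944646e+11 / 2.627858e-04 = 3.0232e+15 /cm^3

3.0232e+15


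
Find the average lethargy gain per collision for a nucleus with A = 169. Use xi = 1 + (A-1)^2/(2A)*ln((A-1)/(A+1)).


xi = 1 + (A-1)^2/(2A) * ln((A-1)/(A+1))
xi = 1 + (169-1)^2/(2*169) * ln((169-1)/(169 +1))
xi = 0.011788

0.011788


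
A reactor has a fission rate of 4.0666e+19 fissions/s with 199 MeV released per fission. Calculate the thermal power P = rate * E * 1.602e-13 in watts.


P = fission_rate * E_MeV * 1.602e-13
P = 4.0666e+19 * 199 * 1.602e-13
P = 1.2964e+09 W

1.2964e+09


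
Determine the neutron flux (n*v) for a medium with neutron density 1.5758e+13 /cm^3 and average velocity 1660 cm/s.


phi = n * v
phi = 1.5758e+13 * 1660
phi = 2.6158e+16 /cm^2/s

2.6158e+16


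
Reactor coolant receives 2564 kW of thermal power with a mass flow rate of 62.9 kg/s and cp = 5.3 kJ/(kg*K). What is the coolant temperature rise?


dT = Q / (m_dot * cp)
dT = 2564 / (62.9 * 5.3)
dT = 7.6912 C

7.6912


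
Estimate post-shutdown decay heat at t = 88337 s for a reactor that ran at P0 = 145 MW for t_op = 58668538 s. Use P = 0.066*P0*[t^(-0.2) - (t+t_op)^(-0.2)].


P/P0 = 0.066 * [t^(-0.2) - (t + t_op)^(-0.2)]
P/P0 = 0.066 * [88337^(-0.2) - (88337 + 58668538)^(-0.2)]
P/P0 = 0.066 * [0.1025112 - 0.02793755] = 0.004921861
P = 145 * 0.004921861 = 0.71367 MW

0.71367


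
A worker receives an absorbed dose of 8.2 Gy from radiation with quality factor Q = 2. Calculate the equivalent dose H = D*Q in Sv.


H = D * Q
H = 8.2 * 2
H = 16.400 Sv

16.400


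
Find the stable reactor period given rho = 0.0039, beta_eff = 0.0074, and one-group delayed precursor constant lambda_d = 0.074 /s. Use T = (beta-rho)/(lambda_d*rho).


T = (beta - rho) / (lambda_d * rho)
T = (0.0074 - 0.0039) / (0.074 * 0.0039)
T = 12.128 s

12.128


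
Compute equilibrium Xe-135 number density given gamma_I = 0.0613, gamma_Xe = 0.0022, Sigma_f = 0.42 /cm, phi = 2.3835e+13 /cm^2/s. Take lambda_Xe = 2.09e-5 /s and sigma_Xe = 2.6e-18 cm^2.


Xe_eq = (gamma_I + gamma_Xe) * Sigma_f * phi / (lambda_Xe + sigma_Xe * phi)
Numerator = (0.0613 + 0.0022) * 0.42 * 2.3835e+13 = 6.356794e+11
Denominator = 2.09e-5 + 2.6e-18 * 2.3835e+13 = 8.287100e-05
Xe_eq = 6.356794e+11 / 8.287100e-05 = 7.6707e+15 /cm^3

7.6707e+15


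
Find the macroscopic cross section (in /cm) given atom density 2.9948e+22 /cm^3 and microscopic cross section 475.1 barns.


Sigma = N * sigma_barns * 1e-24
Sigma = 2.9948e+22 * 475.1 * 1e-24
Sigma = 14.228 /cm

14.228


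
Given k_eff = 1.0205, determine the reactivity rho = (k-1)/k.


rho = (k_eff - 1) / k_eff
rho = (1.0205 - 1) / 1.0205
rho = 0.020088

0.020088


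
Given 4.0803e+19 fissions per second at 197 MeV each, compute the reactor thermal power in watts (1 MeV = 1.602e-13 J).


P = fission_rate * E_MeV * 1.602e-13
P = 4.0803e+19 * 197 * 1.602e-13
P = 1.2877e+09 W

1.2877e+09


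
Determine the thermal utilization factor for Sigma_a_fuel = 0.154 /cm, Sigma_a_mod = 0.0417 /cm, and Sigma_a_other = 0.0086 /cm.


f = Sigma_a_fuel / (Sigma_a_fuel + Sigma_a_mod + Sigma_a_other)
f = 0.154 / (0.154 + 0.0417 + 0.0086)
f = 0.75379

0.75379


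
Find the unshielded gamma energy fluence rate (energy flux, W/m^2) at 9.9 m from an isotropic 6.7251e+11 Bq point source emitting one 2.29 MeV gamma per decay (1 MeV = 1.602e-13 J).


psi = A * E * 1.602e-13 / (4*pi*r^2)
psi = 6.7251e+11 * 2.29 * 1.602e-13 / (4*pi*9.9^2)
psi = 2.0032e-04 W/m^2

2.0032e-04


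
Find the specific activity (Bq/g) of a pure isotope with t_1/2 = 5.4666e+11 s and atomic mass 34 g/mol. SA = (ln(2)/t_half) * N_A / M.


lambda = ln(2) / t_half = ln(2) / 5.4666e+11 = 1.267968e-12 /s
SA = lambda * N_A / M
SA = 1.267968e-12 * 6.022e23 / 34
SA = 2.2458e+10 Bq/g

2.2458e+10


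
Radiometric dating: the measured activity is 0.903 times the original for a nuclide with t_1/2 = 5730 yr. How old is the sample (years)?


lambda = ln(2) / t_half = ln(2) / 5730 = 1.209681e-04 /yr
t = -ln(A/A0) / lambda
t = -ln(0.903) / 1.209681e-04
t = 843.47 yr

843.47


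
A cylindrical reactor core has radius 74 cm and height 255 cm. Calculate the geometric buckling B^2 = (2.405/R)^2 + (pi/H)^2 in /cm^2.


B^2 = (2.405/R)^2 + (pi/H)^2
B^2 = (2.405/74)^2 + (pi/255)^2
B^2 = 0.0012080 /cm^2

0.0012080


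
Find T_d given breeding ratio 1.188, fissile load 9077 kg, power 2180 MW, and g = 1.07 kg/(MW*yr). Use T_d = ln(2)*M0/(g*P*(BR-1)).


Breeding gain G = BR - 1 = 1.188 - 1 = 0.188
Fissile production rate = g * P * G = 1.07 * 2180 * 0.188 = 438.5288 kg/yr
T_d = ln(2) * M0 / (g * P * G)
T_d = ln(2) * 9077 / 438.5288 = 14.347 yr

14.347


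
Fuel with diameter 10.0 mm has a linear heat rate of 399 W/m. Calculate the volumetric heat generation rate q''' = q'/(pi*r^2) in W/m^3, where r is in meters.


r = D / 2 / 1000 = 10.0 / 2 / 1000 = 0.005 m
q''' = q' / (pi * r^2)
q''' = 399 / (pi * 0.005^2)
q''' = 5.0802e+06 W/m^3

5.0802e+06


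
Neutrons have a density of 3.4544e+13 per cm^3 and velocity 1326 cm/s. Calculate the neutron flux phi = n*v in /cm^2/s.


phi = n * v
phi = 3.4544e+13 * 1326
phi = 4.5805e+16 /cm^2/s

4.5805e+16


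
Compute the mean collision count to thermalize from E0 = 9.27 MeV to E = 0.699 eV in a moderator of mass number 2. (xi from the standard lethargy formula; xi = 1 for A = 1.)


xi = 1 + (A-1)^2/(2A)*ln((A-1)/(A+1)) = 0.7253469 (for A = 2)
n = ln(E0/E) / xi
n = ln(9.27e6 / 0.699) / 0.7253469
n = ln(1.326180e+07) / 0.7253469 = 22.610

22.610


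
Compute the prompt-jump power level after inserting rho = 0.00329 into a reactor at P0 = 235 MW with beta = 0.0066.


P1/P0 = beta / (beta - rho)
P1/P0 = 0.0066 / (0.0066 - 0.00329) = 1.993958
P1 = 235 * 1.993958 = 468.58 MW

468.58


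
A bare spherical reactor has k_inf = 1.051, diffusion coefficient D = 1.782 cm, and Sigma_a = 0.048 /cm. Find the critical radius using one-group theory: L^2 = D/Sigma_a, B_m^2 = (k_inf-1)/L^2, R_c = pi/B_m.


L^2 = D / Sigma_a = 1.782 / 0.048 = 37.12500 cm^2
B_m^2 = (k_inf - 1) / L^2 = (1.051 - 1) / 37.12500 = 0.001373737 /cm^2
For a bare sphere: B_g = pi/R, so R_c = pi / sqrt(B_m^2)
R_c = pi / sqrt(0.001373737) = 84.761 cm

84.761


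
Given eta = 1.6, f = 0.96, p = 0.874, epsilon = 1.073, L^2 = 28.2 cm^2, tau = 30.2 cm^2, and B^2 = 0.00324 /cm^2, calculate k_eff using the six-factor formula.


k_inf = eta*f*p*eps = 1.6*0.96*0.874*1.073 = 1.440464
P_TNL = 1/(1 + L^2*B^2) = 1/(1 + 28.2*0.00324) = 0.9162812
P_FNL = exp(-B^2*tau) = exp(-0.00324*30.2) = 0.9067867
k_eff = k_inf * P_TNL * P_FNL = 1.440464 * 0.9162812 * 0.9067867
k_eff = 1.1968

1.1968


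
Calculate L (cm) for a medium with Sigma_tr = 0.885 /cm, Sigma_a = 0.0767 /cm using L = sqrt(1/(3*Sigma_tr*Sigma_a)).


D = 1 / (3 * Sigma_tr) = 1 / (3 * 0.885) = 0.3766478 cm
L = sqrt(D / Sigma_a)
L = sqrt(0.3766478 / 0.0767)
L = 2.2160 cm

2.2160


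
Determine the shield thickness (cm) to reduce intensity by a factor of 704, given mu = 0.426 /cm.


x = ln(factor) / mu
x = ln(704) / 0.426
x = 15.391 cm

15.391


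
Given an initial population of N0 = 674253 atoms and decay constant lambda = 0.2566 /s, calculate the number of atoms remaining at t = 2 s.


N = N0 * exp(-lambda * t)
N = 674253 * exp(-0.2566 * 2)
N = 403592

403592


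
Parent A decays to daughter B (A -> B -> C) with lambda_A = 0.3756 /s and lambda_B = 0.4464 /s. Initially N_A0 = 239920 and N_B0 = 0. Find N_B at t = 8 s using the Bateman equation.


N_B(t) = lambda_A * N_A0 / (lambda_B - lambda_A) * [exp(-lambda_A*t) - exp(-lambda_B*t)]
exp(-0.3756*8) = 0.04954866; exp(-0.4464*8) = 0.02812209
N_B = 0.3756 * 239920 / (0.4464 - 0.3756) * (0.04954866 - 0.02812209)
N_B = 27272

27272


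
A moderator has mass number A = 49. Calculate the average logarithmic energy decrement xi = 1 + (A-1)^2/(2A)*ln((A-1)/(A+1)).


xi = 1 + (A-1)^2/(2A) * ln((A-1)/(A+1))
xi = 1 + (49-1)^2/(2*49) * ln((49-1)/(49 +1))
xi = 0.040267

0.040267


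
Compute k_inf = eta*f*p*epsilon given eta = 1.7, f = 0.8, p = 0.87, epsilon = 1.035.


k_inf = eta * f * p * epsilon
k_inf = 1.7 * 0.8 * 0.87 * 1.035
k_inf = 1.2246

1.2246


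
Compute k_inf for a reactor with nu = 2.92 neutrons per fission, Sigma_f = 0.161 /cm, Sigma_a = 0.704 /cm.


k_inf = nu * Sigma_f / Sigma_a
k_inf = 2.92 * 0.161 / 0.704
k_inf = 0.66778

0.66778


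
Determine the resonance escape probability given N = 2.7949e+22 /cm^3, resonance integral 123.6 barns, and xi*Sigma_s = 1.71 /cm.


p = exp(-N * I * 1e-24 / (xi*Sigma_s))
p = exp(-2.7949e+22 * 123.6 * 1e-24 / 1.71)
p = 0.13263

0.13263


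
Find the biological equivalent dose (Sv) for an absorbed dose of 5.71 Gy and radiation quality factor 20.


H = D * Q
H = 5.71 * 20
H = 114.20 Sv

114.20


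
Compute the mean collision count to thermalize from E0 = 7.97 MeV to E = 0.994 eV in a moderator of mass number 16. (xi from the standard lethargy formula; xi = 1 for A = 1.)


xi = 1 + (A-1)^2/(2A)*ln((A-1)/(A+1)) = 0.1199467 (for A = 16)
n = ln(E0/E) / xi
n = ln(7.97e6 / 0.994) / 0.1199467
n = ln(8.018109e+06) / 0.1199467 = 132.54

132.54


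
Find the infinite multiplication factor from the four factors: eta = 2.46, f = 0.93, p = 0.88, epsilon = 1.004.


k_inf = eta * f * p * epsilon
k_inf = 2.46 * 0.93 * 0.88 * 1.004
k_inf = 2.0213

2.0213


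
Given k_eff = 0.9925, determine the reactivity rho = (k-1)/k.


rho = (k_eff - 1) / k_eff
rho = (0.9925 - 1) / 0.9925
rho = -0.0075567

-0.0075567


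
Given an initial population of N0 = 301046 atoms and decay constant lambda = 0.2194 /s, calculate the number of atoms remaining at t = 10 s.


N = N0 * exp(-lambda * t)
N = 301046 * exp(-0.2194 * 10)
N = 33558

33558


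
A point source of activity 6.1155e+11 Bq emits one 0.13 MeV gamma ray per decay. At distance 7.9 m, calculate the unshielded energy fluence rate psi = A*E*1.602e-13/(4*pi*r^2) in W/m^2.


psi = A * E * 1.602e-13 / (4*pi*r^2)
psi = 6.1155e+11 * 0.13 * 1.602e-13 / (4*pi*7.9^2)
psi = 1.6240e-05 W/m^2

1.6240e-05


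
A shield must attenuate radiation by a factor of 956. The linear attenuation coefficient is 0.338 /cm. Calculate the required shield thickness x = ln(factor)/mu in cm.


x = ln(factor) / mu
x = ln(956) / 0.338
x = 20.304 cm

20.304


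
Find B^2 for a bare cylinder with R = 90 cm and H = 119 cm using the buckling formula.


B^2 = (2.405/R)^2 + (pi/H)^2
B^2 = (2.405/90)^2 + (pi/119)^2
B^2 = 0.0014110 /cm^2

0.0014110


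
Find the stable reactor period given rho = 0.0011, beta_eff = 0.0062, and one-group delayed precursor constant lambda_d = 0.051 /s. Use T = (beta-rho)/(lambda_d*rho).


T = (beta - rho) / (lambda_d * rho)
T = (0.0062 - 0.0011) / (0.051 * 0.0011)
T = 90.909 s

90.909


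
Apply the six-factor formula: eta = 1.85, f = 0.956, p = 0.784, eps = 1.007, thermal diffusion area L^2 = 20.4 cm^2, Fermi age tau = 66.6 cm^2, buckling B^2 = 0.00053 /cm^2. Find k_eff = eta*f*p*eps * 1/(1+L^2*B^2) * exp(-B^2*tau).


k_inf = eta*f*p*eps = 1.85*0.956*0.784*1.007 = 1.396288
P_TNL = 1/(1 + L^2*B^2) = 1/(1 + 20.4*0.00053) = 0.9893036
P_FNL = exp(-B^2*tau) = exp(-0.00053*66.6) = 0.9653177
k_eff = k_inf * P_TNL * P_FNL = 1.396288 * 0.9893036 * 0.9653177
k_eff = 1.3334

1.3334


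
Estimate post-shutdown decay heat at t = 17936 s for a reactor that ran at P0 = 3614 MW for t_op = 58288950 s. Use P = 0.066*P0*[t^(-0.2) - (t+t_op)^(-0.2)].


P/P0 = 0.066 * [t^(-0.2) - (t + t_op)^(-0.2)]
P/P0 = 0.066 * [17936^(-0.2) - (17936 + 58288950)^(-0.2)]
P/P0 = 0.066 * [0.1410116 - 0.02798054] = 0.007460050
P = 3614 * 0.007460050 = 26.961 MW

26.961


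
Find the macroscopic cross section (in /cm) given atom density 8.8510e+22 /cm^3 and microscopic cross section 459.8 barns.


Sigma = N * sigma_barns * 1e-24
Sigma = 8.8510e+22 * 459.8 * 1e-24
Sigma = 40.697 /cm

40.697


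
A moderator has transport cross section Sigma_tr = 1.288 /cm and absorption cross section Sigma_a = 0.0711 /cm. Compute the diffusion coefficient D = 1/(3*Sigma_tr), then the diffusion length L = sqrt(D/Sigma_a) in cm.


D = 1 / (3 * Sigma_tr) = 1 / (3 * 1.288) = 0.2587992 cm
L = sqrt(D / Sigma_a)
L = sqrt(0.2587992 / 0.0711)
L = 1.9079 cm

1.9079


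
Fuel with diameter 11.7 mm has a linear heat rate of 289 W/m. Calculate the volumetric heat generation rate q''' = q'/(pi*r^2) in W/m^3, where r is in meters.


r = D / 2 / 1000 = 11.7 / 2 / 1000 = 0.00585 m
q''' = q' / (pi * r^2)
q''' = 289 / (pi * 0.00585^2)
q''' = 2.6880e+06 W/m^3

2.6880e+06


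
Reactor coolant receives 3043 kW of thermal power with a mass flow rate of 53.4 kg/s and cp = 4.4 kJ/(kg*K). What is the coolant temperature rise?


dT = Q / (m_dot * cp)
dT = 3043 / (53.4 * 4.4)
dT = 12.951 C

12.951


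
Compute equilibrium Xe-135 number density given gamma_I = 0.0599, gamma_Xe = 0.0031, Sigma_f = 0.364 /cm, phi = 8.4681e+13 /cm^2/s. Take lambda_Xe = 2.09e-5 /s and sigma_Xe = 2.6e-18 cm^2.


Xe_eq = (gamma_I + gamma_Xe) * Sigma_f * phi / (lambda_Xe + sigma_Xe * phi)
Numerator = (0.0599 + 0.0031) * 0.364 * 8.4681e+13 = 1.941905e+12
Denominator = 2.09e-5 + 2.6e-18 * 8.4681e+13 = 2.410706e-04
Xe_eq = 1.941905e+12 / 2.410706e-04 = 8.0553e+15 /cm^3

8.0553e+15


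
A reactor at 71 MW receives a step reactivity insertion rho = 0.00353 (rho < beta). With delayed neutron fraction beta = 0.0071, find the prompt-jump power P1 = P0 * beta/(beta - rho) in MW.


P1/P0 = beta / (beta - rho)
P1/P0 = 0.0071 / (0.0071 - 0.00353) = 1.988796
P1 = 71 * 1.988796 = 141.20 MW

141.20


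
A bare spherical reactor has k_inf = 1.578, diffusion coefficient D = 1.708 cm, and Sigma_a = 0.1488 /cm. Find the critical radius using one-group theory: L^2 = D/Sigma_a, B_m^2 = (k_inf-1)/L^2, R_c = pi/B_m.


L^2 = D / Sigma_a = 1.708 / 0.1488 = 11.47849 cm^2
B_m^2 = (k_inf - 1) / L^2 = (1.578 - 1) / 11.47849 = 0.05035506 /cm^2
For a bare sphere: B_g = pi/R, so R_c = pi / sqrt(B_m^2)
R_c = pi / sqrt(0.05035506) = 14.000 cm

14.000


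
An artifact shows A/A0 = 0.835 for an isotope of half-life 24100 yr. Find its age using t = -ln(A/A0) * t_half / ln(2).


lambda = ln(2) / t_half = ln(2) / 24100 = 2.876129e-05 /yr
t = -ln(A/A0) / lambda
t = -ln(0.835) / 2.876129e-05
t = 6269.7 yr

6269.7


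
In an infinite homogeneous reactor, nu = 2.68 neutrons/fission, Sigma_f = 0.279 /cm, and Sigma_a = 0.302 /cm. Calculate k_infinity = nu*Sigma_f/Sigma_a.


k_inf = nu * Sigma_f / Sigma_a
k_inf = 2.68 * 0.279 / 0.302
k_inf = 2.4759

2.4759


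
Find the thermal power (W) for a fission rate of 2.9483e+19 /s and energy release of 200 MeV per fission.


P = fission_rate * E_MeV * 1.602e-13
P = 2.9483e+19 * 200 * 1.602e-13
P = 9.4464e+08 W

9.4464e+08


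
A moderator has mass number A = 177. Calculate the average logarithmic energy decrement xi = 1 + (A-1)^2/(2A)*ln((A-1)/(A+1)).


xi = 1 + (A-1)^2/(2A) * ln((A-1)/(A+1))
xi = 1 + (177-1)^2/(2*177) * ln((177-1)/(177 +1))
xi = 0.011257

0.011257


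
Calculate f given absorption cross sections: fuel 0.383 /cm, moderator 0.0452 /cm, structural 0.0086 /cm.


f = Sigma_a_fuel / (Sigma_a_fuel + Sigma_a_mod + Sigma_a_other)
f = 0.383 / (0.383 + 0.0452 + 0.0086)
f = 0.87683

0.87683


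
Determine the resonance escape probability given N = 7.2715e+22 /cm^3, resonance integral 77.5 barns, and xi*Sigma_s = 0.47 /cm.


p = exp(-N * I * 1e-24 / (xi*Sigma_s))
p = exp(-7.2715e+22 * 77.5 * 1e-24 / 0.47)
p = 6.2045e-06

6.2045e-06


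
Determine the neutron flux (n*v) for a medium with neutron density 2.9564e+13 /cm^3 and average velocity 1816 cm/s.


phi = n * v
phi = 2.9564e+13 * 1816
phi = 5.3688e+16 /cm^2/s

5.3688e+16


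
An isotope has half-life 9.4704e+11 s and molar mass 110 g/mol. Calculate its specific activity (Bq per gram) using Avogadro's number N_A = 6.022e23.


lambda = ln(2) / t_half = ln(2) / 9.4704e+11 = 7.319091e-13 /s
SA = lambda * N_A / M
SA = 7.319091e-13 * 6.022e23 / 110
SA = 4.0069e+09 Bq/g

4.0069e+09


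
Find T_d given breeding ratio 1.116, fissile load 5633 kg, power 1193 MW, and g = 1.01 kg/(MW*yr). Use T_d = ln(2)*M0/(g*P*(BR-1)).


Breeding gain G = BR - 1 = 1.116 - 1 = 0.116
Fissile production rate = g * P * G = 1.01 * 1193 * 0.116 = 139.77188 kg/yr
T_d = ln(2) * M0 / (g * P * G)
T_d = ln(2) * 5633 / 139.77188 = 27.935 yr

27.935


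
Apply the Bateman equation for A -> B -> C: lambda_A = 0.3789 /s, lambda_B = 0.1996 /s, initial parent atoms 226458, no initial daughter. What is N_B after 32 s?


N_B(t) = lambda_A * N_A0 / (lambda_B - lambda_A) * [exp(-lambda_A*t) - exp(-lambda_B*t)]
exp(-0.3789*32) = 5.423333e-06; exp(-0.1996*32) = 0.001682962
N_B = 0.3789 * 226458 / (0.1996 - 0.3789) * (5.423333e-06 - 0.001682962)
N_B = 802.79

802.79


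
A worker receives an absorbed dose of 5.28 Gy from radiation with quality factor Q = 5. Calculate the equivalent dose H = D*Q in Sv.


H = D * Q
H = 5.28 * 5
H = 26.400 Sv

26.400


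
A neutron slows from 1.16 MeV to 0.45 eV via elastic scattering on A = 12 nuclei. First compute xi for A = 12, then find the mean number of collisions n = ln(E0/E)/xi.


xi = 1 + (A-1)^2/(2A)*ln((A-1)/(A+1)) = 0.1577690 (for A = 12)
n = ln(E0/E) / xi
n = ln(1.16e6 / 0.45) / 0.1577690
n = ln(2.577778e+06) / 0.1577690 = 93.570

93.570


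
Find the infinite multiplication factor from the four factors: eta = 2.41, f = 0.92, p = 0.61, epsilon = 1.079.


k_inf = eta * f * p * epsilon
k_inf = 2.41 * 0.92 * 0.61 * 1.079
k_inf = 1.4593

1.4593


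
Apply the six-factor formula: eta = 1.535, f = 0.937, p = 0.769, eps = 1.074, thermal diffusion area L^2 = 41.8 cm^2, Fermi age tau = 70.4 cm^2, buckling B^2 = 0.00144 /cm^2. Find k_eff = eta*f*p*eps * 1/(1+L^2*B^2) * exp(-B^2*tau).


k_inf = eta*f*p*eps = 1.535*0.937*0.769*1.074 = 1.187896
P_TNL = 1/(1 + L^2*B^2) = 1/(1 + 41.8*0.00144) = 0.9432254
P_FNL = exp(-B^2*tau) = exp(-0.00144*70.4) = 0.9035932
k_eff = k_inf * P_TNL * P_FNL = 1.187896 * 0.9432254 * 0.9035932
k_eff = 1.0124

1.0124


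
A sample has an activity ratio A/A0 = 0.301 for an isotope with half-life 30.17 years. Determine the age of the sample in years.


lambda = ln(2) / t_half = ln(2) / 30.17 = 0.02297472 /yr
t = -ln(A/A0) / lambda
t = -ln(0.301) / 0.02297472
t = 52.259 yr

52.259


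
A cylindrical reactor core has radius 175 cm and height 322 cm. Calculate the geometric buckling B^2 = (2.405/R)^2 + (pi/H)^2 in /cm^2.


B^2 = (2.405/R)^2 + (pi/H)^2
B^2 = (2.405/175)^2 + (pi/322)^2
B^2 = 2.8406e-04 /cm^2

2.8406e-04


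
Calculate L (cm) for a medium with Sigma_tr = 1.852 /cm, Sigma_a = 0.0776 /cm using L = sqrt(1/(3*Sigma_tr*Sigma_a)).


D = 1 / (3 * Sigma_tr) = 1 / (3 * 1.852) = 0.1799856 cm
L = sqrt(D / Sigma_a)
L = sqrt(0.1799856 / 0.0776)
L = 1.5230 cm

1.5230


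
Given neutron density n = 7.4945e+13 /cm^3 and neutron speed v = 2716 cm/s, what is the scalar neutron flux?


phi = n * v
phi = 7.4945e+13 * 2716
phi = 2.0355e+17 /cm^2/s

2.0355e+17


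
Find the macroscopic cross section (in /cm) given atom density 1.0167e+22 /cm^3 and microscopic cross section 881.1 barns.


Sigma = N * sigma_barns * 1e-24
Sigma = 1.0167e+22 * 881.1 * 1e-24
Sigma = 8.9581 /cm

8.9581


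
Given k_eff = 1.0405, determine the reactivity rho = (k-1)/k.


rho = (k_eff - 1) / k_eff
rho = (1.0405 - 1) / 1.0405
rho = 0.038924

0.038924


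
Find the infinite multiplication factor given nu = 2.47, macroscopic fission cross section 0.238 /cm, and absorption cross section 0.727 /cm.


k_inf = nu * Sigma_f / Sigma_a
k_inf = 2.47 * 0.238 / 0.727
k_inf = 0.80861

0.80861


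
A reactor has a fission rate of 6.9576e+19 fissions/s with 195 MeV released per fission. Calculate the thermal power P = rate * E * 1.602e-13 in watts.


P = fission_rate * E_MeV * 1.602e-13
P = 6.9576e+19 * 195 * 1.602e-13
P = 2.1735e+09 W

2.1735e+09


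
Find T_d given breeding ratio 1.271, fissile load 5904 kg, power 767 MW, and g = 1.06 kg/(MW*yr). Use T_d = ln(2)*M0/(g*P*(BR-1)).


Breeding gain G = BR - 1 = 1.271 - 1 = 0.271
Fissile production rate = g * P * G = 1.06 * 767 * 0.271 = 220.32842 kg/yr
T_d = ln(2) * M0 / (g * P * G)
T_d = ln(2) * 5904 / 220.32842 = 18.574 yr

18.574


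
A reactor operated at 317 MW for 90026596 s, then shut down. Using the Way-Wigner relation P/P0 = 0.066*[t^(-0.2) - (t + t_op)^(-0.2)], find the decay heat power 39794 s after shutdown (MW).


P/P0 = 0.066 * [t^(-0.2) - (t + t_op)^(-0.2)]
P/P0 = 0.066 * [39794^(-0.2) - (39794 + 90026596)^(-0.2)]
P/P0 = 0.066 * [0.1202365 - 0.02565000] = 0.006242709
P = 317 * 0.006242709 = 1.9789 MW

1.9789


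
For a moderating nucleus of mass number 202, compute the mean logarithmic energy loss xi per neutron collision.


xi = 1 + (A-1)^2/(2A) * ln((A-1)/(A+1))
xi = 1 + (202-1)^2/(2*202) * ln((202-1)/(202 +1))
xi = 0.0098684

0.0098684


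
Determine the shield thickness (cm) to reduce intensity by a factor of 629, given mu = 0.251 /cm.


x = ln(factor) / mu
x = ln(629) / 0.251
x = 25.674 cm

25.674


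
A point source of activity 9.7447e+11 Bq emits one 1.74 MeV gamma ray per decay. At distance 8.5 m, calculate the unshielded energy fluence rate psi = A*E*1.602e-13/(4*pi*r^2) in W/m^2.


psi = A * E * 1.602e-13 / (4*pi*r^2)
psi = 9.7447e+11 * 1.74 * 1.602e-13 / (4*pi*8.5^2)
psi = 2.9918e-04 W/m^2

2.9918e-04


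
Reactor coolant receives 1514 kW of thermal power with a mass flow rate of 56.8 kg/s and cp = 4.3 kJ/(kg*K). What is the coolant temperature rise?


dT = Q / (m_dot * cp)
dT = 1514 / (56.8 * 4.3)
dT = 6.1988 C

6.1988


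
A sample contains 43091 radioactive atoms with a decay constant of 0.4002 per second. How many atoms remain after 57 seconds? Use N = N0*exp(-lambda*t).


N = N0 * exp(-lambda * t)
N = 43091 * exp(-0.4002 * 57)
N = 5.3398e-06

5.3398e-06


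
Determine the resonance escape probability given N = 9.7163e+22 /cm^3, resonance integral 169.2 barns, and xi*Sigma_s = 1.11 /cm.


p = exp(-N * I * 1e-24 / (xi*Sigma_s))
p = exp(-9.7163e+22 * 169.2 * 1e-24 / 1.11)
p = 3.6962e-07

3.6962e-07


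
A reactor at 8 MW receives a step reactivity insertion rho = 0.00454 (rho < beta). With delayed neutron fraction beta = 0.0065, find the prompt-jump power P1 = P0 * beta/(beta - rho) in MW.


P1/P0 = beta / (beta - rho)
P1/P0 = 0.0065 / (0.0065 - 0.00454) = 3.316327
P1 = 8 * 3.316327 = 26.531 MW

26.531


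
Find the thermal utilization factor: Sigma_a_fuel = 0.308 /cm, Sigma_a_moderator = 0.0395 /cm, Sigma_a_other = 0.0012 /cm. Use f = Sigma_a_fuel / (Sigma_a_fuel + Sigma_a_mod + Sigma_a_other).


f = Sigma_a_fuel / (Sigma_a_fuel + Sigma_a_mod + Sigma_a_other)
f = 0.308 / (0.308 + 0.0395 + 0.0012)
f = 0.88328

0.88328


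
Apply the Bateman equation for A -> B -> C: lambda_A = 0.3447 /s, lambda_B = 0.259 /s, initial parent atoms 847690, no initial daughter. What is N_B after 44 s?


N_B(t) = lambda_A * N_A0 / (lambda_B - lambda_A) * [exp(-lambda_A*t) - exp(-lambda_B*t)]
exp(-0.3447*44) = 2.589062e-07; exp(-0.259*44) = 1.124036e-05
N_B = 0.3447 * 847690 / (0.259 - 0.3447) * (2.589062e-07 - 1.124036e-05)
N_B = 37.442

37.442


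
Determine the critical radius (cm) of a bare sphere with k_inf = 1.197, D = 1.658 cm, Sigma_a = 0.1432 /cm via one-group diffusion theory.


L^2 = D / Sigma_a = 1.658 / 0.1432 = 11.57821 cm^2
B_m^2 = (k_inf - 1) / L^2 = (1.197 - 1) / 11.57821 = 0.01701472 /cm^2
For a bare sphere: B_g = pi/R, so R_c = pi / sqrt(B_m^2)
R_c = pi / sqrt(0.01701472) = 24.084 cm

24.084


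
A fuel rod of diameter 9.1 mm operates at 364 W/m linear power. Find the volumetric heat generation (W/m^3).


r = D / 2 / 1000 = 9.1 / 2 / 1000 = 0.00455 m
q''' = q' / (pi * r^2)
q''' = 364 / (pi * 0.00455^2)
q''' = 5.5967e+06 W/m^3

5.5967e+06


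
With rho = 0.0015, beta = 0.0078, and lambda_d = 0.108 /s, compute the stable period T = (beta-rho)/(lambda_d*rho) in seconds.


T = (beta - rho) / (lambda_d * rho)
T = (0.0078 - 0.0015) / (0.108 * 0.0015)
T = 38.889 s

38.889


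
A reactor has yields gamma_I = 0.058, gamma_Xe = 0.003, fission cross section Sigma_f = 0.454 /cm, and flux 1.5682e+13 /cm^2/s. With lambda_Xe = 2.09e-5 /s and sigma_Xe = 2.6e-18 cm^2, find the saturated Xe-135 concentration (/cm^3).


Xe_eq = (gamma_I + gamma_Xe) * Sigma_f * phi / (lambda_Xe + sigma_Xe * phi)
Numerator = (0.058 + 0.003) * 0.454 * 1.5682e+13 = 4.342973e+11
Denominator = 2.09e-5 + 2.6e-18 * 1.5682e+13 = 6.167320e-05
Xe_eq = 4.342973e+11 / 6.167320e-05 = 7.0419e+15 /cm^3

7.0419e+15


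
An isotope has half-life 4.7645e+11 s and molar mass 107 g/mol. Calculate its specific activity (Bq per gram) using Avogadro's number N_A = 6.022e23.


lambda = ln(2) / t_half = ln(2) / 4.7645e+11 = 1.454816e-12 /s
SA = lambda * N_A / M
SA = 1.454816e-12 * 6.022e23 / 107
SA = 8.1878e+09 Bq/g

8.1878e+09


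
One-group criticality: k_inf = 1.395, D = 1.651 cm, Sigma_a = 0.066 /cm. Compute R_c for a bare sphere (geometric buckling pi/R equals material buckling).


L^2 = D / Sigma_a = 1.651 / 0.066 = 25.01515 cm^2
B_m^2 = (k_inf - 1) / L^2 = (1.395 - 1) / 25.01515 = 0.01579043 /cm^2
For a bare sphere: B_g = pi/R, so R_c = pi / sqrt(B_m^2)
R_c = pi / sqrt(0.01579043) = 25.001 cm

25.001


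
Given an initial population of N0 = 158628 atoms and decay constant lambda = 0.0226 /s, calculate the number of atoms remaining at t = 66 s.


N = N0 * exp(-lambda * t)
N = 158628 * exp(-0.0226 * 66)
N = 35693

35693


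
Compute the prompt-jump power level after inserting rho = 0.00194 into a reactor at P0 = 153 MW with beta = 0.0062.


P1/P0 = beta / (beta - rho)
P1/P0 = 0.0062 / (0.0062 - 0.00194) = 1.455399
P1 = 153 * 1.455399 = 222.68 MW

222.68


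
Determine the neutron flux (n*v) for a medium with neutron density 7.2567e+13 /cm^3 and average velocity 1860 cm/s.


phi = n * v
phi = 7.2567e+13 * 1860
phi = 1.3497e+17 /cm^2/s

1.3497e+17


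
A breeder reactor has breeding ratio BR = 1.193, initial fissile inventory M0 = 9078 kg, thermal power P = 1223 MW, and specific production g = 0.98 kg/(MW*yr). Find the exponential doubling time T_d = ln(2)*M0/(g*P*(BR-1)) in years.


Breeding gain G = BR - 1 = 1.193 - 1 = 0.193
Fissile production rate = g * P * G = 0.98 * 1223 * 0.193 = 231.31822 kg/yr
T_d = ln(2) * M0 / (g * P * G)
T_d = ln(2) * 9078 / 231.31822 = 27.202 yr

27.202


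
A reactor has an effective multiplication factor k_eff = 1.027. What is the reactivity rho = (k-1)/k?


rho = (k_eff - 1) / k_eff
rho = (1.027 - 1) / 1.027
rho = 0.026290

0.026290


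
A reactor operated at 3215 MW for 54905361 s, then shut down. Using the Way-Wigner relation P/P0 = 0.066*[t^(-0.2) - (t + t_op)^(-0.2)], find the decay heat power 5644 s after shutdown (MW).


P/P0 = 0.066 * [t^(-0.2) - (t + t_op)^(-0.2)]
P/P0 = 0.066 * [5644^(-0.2) - (5644 + 54905361)^(-0.2)]
P/P0 = 0.066 * [0.1776980 - 0.02831836] = 0.009859056
P = 3215 * 0.009859056 = 31.697 MW

31.697


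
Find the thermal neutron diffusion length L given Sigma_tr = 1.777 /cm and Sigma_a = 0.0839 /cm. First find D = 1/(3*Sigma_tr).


D = 1 / (3 * Sigma_tr) = 1 / (3 * 1.777) = 0.1875821 cm
L = sqrt(D / Sigma_a)
L = sqrt(0.1875821 / 0.0839)
L = 1.4953 cm

1.4953


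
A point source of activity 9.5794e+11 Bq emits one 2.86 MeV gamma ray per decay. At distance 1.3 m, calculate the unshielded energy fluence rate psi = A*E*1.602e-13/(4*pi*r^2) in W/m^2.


psi = A * E * 1.602e-13 / (4*pi*r^2)
psi = 9.5794e+11 * 2.86 * 1.602e-13 / (4*pi*1.3^2)
psi = 0.020667 W/m^2

0.020667


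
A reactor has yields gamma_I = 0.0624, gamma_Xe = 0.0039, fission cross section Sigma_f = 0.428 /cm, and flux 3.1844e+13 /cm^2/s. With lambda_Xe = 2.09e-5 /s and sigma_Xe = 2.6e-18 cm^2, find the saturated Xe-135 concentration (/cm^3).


Xe_eq = (gamma_I + gamma_Xe) * Sigma_f * phi / (lambda_Xe + sigma_Xe * phi)
Numerator = (0.0624 + 0.0039) * 0.428 * 3.1844e+13 = 9.036181e+11
Denominator = 2.09e-5 + 2.6e-18 * 3.1844e+13 = 1.036944e-04
Xe_eq = 9.036181e+11 / 1.036944e-04 = 8.7142e+15 /cm^3

8.7142e+15


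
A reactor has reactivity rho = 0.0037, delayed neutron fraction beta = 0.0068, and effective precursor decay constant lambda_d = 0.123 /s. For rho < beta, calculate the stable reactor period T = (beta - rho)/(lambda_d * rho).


T = (beta - rho) / (lambda_d * rho)
T = (0.0068 - 0.0037) / (0.123 * 0.0037)
T = 6.8117 s

6.8117


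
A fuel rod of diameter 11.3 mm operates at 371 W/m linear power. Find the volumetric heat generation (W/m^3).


r = D / 2 / 1000 = 11.3 / 2 / 1000 = 0.00565 m
q''' = q' / (pi * r^2)
q''' = 371 / (pi * 0.00565^2)
q''' = 3.6994e+06 W/m^3

3.6994e+06


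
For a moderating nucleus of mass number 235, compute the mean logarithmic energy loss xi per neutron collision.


xi = 1 + (A-1)^2/(2A) * ln((A-1)/(A+1))
xi = 1 + (235-1)^2/(2*235) * ln((235-1)/(235 +1))
xi = 0.0084865

0.0084865


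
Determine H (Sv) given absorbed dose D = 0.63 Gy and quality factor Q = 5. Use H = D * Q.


H = D * Q
H = 0.63 * 5
H = 3.1500 Sv

3.1500


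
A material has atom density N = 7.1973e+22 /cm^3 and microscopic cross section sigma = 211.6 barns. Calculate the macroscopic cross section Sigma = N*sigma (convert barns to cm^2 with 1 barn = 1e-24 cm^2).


Sigma = N * sigma_barns * 1e-24
Sigma = 7.1973e+22 * 211.6 * 1e-24
Sigma = 15.229 /cm

15.229


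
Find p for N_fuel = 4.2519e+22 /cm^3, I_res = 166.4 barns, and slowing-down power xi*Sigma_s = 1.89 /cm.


p = exp(-N * I * 1e-24 / (xi*Sigma_s))
p = exp(-4.2519e+22 * 166.4 * 1e-24 / 1.89)
p = 0.023672

0.023672


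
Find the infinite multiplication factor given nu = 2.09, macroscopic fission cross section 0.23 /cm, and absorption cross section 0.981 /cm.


k_inf = nu * Sigma_f / Sigma_a
k_inf = 2.09 * 0.23 / 0.981
k_inf = 0.49001

0.49001


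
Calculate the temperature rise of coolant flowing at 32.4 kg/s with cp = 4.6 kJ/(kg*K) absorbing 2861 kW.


dT = Q / (m_dot * cp)
dT = 2861 / (32.4 * 4.6)
dT = 19.196 C

19.196


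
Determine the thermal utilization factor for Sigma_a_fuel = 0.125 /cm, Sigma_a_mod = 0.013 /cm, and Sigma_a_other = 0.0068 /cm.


f = Sigma_a_fuel / (Sigma_a_fuel + Sigma_a_mod + Sigma_a_other)
f = 0.125 / (0.125 + 0.013 + 0.0068)
f = 0.86326

0.86326


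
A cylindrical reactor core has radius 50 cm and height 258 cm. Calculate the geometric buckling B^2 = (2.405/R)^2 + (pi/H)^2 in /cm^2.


B^2 = (2.405/R)^2 + (pi/H)^2
B^2 = (2.405/50)^2 + (pi/258)^2
B^2 = 0.0024619 /cm^2

0.0024619


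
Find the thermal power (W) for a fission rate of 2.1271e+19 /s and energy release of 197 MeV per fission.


P = fission_rate * E_MeV * 1.602e-13
P = 2.1271e+19 * 197 * 1.602e-13
P = 6.7130e+08 W

6.7130e+08


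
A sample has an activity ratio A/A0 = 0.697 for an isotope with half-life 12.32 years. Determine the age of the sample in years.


lambda = ln(2) / t_half = ln(2) / 12.32 = 0.05626195 /yr
t = -ln(A/A0) / lambda
t = -ln(0.697) / 0.05626195
t = 6.4159 yr

6.4159


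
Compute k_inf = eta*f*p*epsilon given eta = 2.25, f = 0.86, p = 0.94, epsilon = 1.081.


k_inf = eta * f * p * epsilon
k_inf = 2.25 * 0.86 * 0.94 * 1.081
k_inf = 1.9662

1.9662


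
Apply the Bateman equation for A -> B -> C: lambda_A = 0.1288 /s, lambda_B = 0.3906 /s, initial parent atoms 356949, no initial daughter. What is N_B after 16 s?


N_B(t) = lambda_A * N_A0 / (lambda_B - lambda_A) * [exp(-lambda_A*t) - exp(-lambda_B*t)]
exp(-0.1288*16) = 0.1273520; exp(-0.3906*16) = 0.001931226
N_B = 0.1288 * 356949 / (0.3906 - 0.1288) * (0.1273520 - 0.001931226)
N_B = 22025

22025


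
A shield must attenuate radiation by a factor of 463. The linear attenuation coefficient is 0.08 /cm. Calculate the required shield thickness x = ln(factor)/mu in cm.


x = ln(factor) / mu
x = ln(463) / 0.08
x = 76.722 cm

76.722


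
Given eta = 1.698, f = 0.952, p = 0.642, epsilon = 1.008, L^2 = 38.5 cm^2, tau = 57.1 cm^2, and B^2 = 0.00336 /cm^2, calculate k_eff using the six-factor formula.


k_inf = eta*f*p*eps = 1.698*0.952*0.642*1.008 = 1.046093
P_TNL = 1/(1 + L^2*B^2) = 1/(1 + 38.5*0.00336) = 0.8854573
P_FNL = exp(-B^2*tau) = exp(-0.00336*57.1) = 0.8254257
k_eff = k_inf * P_TNL * P_FNL = 1.046093 * 0.8854573 * 0.8254257
k_eff = 0.76457

0.76457


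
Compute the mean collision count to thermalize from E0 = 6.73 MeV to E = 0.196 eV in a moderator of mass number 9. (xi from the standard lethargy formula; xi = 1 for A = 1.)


xi = 1 + (A-1)^2/(2A)*ln((A-1)/(A+1)) = 0.2066007 (for A = 9)
n = ln(E0/E) / xi
n = ln(6.73e6 / 0.196) / 0.2066007
n = ln(3.433673e+07) / 0.2066007 = 83.987

83.987


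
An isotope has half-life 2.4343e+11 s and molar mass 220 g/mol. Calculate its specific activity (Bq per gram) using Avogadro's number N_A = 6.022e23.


lambda = ln(2) / t_half = ln(2) / 2.4343e+11 = 2.847419e-12 /s
SA = lambda * N_A / M
SA = 2.847419e-12 * 6.022e23 / 220
SA = 7.7942e+09 Bq/g

7.7942e+09


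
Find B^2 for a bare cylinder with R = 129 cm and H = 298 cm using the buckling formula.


B^2 = (2.405/R)^2 + (pi/H)^2
B^2 = (2.405/129)^2 + (pi/298)^2
B^2 = 4.5872e-04 /cm^2

4.5872e-04


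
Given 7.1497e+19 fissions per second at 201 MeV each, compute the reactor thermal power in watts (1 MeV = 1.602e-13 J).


P = fission_rate * E_MeV * 1.602e-13
P = 7.1497e+19 * 201 * 1.602e-13
P = 2.3022e+09 W

2.3022e+09


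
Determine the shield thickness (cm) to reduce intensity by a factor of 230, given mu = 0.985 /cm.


x = ln(factor) / mu
x = ln(230) / 0.985
x = 5.5209 cm

5.5209


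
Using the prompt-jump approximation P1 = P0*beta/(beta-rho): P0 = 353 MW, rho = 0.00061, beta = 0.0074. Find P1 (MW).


P1/P0 = beta / (beta - rho)
P1/P0 = 0.0074 / (0.0074 - 0.00061) = 1.089838
P1 = 353 * 1.089838 = 384.71 MW

384.71


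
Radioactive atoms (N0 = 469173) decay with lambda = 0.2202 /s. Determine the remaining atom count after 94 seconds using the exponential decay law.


N = N0 * exp(-lambda * t)
N = 469173 * exp(-0.2202 * 94)
N = 4.8079e-04

4.8079e-04


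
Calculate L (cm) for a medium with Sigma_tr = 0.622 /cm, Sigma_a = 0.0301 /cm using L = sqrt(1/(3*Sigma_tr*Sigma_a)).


D = 1 / (3 * Sigma_tr) = 1 / (3 * 0.622) = 0.5359057 cm
L = sqrt(D / Sigma_a)
L = sqrt(0.5359057 / 0.0301)
L = 4.2195 cm

4.2195


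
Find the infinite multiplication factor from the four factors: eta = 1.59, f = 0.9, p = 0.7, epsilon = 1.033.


k_inf = eta * f * p * epsilon
k_inf = 1.59 * 0.9 * 0.7 * 1.033
k_inf = 1.0348

1.0348


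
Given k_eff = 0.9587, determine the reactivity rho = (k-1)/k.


rho = (k_eff - 1) / k_eff
rho = (0.9587 - 1) / 0.9587
rho = -0.043079

-0.043079


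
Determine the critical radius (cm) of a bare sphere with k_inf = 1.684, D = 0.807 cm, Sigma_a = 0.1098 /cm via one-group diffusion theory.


L^2 = D / Sigma_a = 0.807 / 0.1098 = 7.349727 cm^2
B_m^2 = (k_inf - 1) / L^2 = (1.684 - 1) / 7.349727 = 0.09306468 /cm^2
For a bare sphere: B_g = pi/R, so R_c = pi / sqrt(B_m^2)
R_c = pi / sqrt(0.09306468) = 10.298 cm

10.298


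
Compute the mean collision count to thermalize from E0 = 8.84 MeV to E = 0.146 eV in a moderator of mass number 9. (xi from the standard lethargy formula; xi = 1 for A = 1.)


xi = 1 + (A-1)^2/(2A)*ln((A-1)/(A+1)) = 0.2066007 (for A = 9)
n = ln(E0/E) / xi
n = ln(8.84e6 / 0.146) / 0.2066007
n = ln(6.054795e+07) / 0.2066007 = 86.732

86.732


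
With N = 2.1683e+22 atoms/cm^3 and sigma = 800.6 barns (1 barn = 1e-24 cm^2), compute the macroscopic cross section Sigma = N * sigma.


Sigma = N * sigma_barns * 1e-24
Sigma = 2.1683e+22 * 800.6 * 1e-24
Sigma = 17.359 /cm

17.359


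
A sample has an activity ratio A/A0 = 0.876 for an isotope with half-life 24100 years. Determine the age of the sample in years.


lambda = ln(2) / t_half = ln(2) / 24100 = 2.876129e-05 /yr
t = -ln(A/A0) / lambda
t = -ln(0.876) / 2.876129e-05
t = 4603.0 yr

4603.0


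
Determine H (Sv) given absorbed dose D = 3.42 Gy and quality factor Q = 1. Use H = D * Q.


H = D * Q
H = 3.42 * 1
H = 3.4200 Sv

3.4200


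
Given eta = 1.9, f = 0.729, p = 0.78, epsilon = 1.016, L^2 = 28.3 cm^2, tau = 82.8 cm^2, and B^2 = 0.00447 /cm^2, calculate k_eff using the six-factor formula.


k_inf = eta*f*p*eps = 1.9*0.729*0.78*1.016 = 1.097664
P_TNL = 1/(1 + L^2*B^2) = 1/(1 + 28.3*0.00447) = 0.8877045
P_FNL = exp(-B^2*tau) = exp(-0.00447*82.8) = 0.6906542
k_eff = k_inf * P_TNL * P_FNL = 1.097664 * 0.8877045 * 0.6906542
k_eff = 0.67297

0.67297
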